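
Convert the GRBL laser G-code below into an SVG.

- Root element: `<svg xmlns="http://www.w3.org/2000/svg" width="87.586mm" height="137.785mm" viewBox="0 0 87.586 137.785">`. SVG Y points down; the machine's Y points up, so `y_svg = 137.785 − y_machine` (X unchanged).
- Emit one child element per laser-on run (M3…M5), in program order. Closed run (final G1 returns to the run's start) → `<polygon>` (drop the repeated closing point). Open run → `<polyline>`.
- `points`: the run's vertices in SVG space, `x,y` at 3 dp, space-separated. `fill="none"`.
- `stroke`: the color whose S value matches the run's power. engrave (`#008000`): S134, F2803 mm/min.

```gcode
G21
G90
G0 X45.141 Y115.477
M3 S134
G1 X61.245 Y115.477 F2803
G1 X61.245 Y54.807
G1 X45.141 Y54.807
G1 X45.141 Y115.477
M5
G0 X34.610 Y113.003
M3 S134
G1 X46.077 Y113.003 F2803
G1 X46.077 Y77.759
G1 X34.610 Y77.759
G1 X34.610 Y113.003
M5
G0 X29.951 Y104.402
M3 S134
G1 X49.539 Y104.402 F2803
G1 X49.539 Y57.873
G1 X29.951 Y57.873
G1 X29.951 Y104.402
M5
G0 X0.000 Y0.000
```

Machine Y-up, SVG Y-down with viewBox height 137.785, so y_svg = 137.785 − y_machine; X carries over. Every run uses S134, so all elements get stroke `#008000` (engrave).

Run 1: The run returns to its start, so emit a `<polygon>` with points (Y-flipped): 45.141,22.308 61.245,22.308 61.245,82.978 45.141,82.978.

Run 2: The run returns to its start, so emit a `<polygon>` with points (Y-flipped): 34.610,24.782 46.077,24.782 46.077,60.026 34.610,60.026.

Run 3: The run returns to its start, so emit a `<polygon>` with points (Y-flipped): 29.951,33.383 49.539,33.383 49.539,79.912 29.951,79.912.

<svg xmlns="http://www.w3.org/2000/svg" width="87.586mm" height="137.785mm" viewBox="0 0 87.586 137.785">
  <polygon points="45.141,22.308 61.245,22.308 61.245,82.978 45.141,82.978" fill="none" stroke="#008000"/>
  <polygon points="34.610,24.782 46.077,24.782 46.077,60.026 34.610,60.026" fill="none" stroke="#008000"/>
  <polygon points="29.951,33.383 49.539,33.383 49.539,79.912 29.951,79.912" fill="none" stroke="#008000"/>
</svg>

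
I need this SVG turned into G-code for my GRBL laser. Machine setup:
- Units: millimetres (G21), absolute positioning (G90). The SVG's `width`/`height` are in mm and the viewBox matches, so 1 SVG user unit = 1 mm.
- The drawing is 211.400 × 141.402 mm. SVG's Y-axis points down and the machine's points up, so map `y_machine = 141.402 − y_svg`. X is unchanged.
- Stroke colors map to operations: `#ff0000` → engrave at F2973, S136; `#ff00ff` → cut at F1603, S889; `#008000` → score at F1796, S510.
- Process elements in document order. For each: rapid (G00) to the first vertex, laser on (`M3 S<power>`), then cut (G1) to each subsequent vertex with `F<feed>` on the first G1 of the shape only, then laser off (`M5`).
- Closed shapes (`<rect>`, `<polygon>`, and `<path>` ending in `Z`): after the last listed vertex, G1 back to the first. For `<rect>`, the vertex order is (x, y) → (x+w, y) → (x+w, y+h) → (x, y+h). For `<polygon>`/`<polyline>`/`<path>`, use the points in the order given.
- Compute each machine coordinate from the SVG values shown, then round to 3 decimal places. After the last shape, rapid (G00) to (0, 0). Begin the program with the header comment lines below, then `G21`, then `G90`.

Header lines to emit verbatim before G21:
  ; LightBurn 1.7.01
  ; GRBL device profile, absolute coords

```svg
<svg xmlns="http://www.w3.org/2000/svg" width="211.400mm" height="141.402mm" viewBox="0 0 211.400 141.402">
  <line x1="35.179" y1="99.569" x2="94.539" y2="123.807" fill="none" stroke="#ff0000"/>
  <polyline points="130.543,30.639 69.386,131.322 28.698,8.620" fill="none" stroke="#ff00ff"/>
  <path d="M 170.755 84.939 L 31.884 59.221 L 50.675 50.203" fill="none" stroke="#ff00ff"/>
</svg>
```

; LightBurn 1.7.01
; GRBL device profile, absolute coords
G21
G90
G00 X35.179 Y41.833
M3 S136
G1 X94.539 Y17.595 F2973
M5
G00 X130.543 Y110.763
M3 S889
G1 X69.386 Y10.080 F1603
G1 X28.698 Y132.782
M5
G00 X170.755 Y56.463
M3 S889
G1 X31.884 Y82.181 F1603
G1 X50.675 Y91.199
M5
G00 X0.000 Y0.000

viewBox `0 0 211.400 141.402` with mm width/height → 1 unit = 1 mm. Flip: y_m = 141.402 − y_svg.

**Shape 1** — `<line>` line segment, stroke `#ff0000` → engrave (S136, F2973). Machine vertices: (35.179,41.833) → (94.539,17.595). Open path.

**Shape 2** — `<polyline>` open polyline, stroke `#ff00ff` → cut (S889, F1603). Machine vertices: (130.543,110.763) → (69.386,10.080) → (28.698,132.782). Open path.

**Shape 3** — `<path>` open polyline, stroke `#ff00ff` → cut (S889, F1603). Machine vertices: (170.755,56.463) → (31.884,82.181) → (50.675,91.199). Open path.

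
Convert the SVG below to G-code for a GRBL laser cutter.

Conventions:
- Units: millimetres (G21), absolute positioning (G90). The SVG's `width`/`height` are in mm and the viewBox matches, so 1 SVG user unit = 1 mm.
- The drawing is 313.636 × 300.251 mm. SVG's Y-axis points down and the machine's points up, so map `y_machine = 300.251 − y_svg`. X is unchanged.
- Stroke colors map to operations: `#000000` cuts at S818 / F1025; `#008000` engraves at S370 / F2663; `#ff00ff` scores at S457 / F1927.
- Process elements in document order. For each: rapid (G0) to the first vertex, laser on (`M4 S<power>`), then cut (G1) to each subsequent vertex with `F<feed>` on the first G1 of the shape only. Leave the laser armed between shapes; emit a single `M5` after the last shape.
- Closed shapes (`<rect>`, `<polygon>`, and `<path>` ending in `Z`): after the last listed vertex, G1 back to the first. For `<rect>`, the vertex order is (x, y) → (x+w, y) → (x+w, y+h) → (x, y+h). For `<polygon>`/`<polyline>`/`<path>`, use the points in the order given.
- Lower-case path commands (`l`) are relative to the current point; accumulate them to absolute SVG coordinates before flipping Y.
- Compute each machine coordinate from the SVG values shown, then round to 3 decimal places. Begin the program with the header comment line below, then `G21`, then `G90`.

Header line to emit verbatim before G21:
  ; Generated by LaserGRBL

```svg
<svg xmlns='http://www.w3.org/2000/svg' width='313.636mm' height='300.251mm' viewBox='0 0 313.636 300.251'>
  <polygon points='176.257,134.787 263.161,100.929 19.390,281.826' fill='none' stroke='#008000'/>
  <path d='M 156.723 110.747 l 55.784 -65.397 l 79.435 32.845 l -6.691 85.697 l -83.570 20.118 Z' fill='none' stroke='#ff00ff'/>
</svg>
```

viewBox `0 0 313.636 300.251` with mm width/height → 1 unit = 1 mm. Flip: y_m = 300.251 − y_svg.

**Shape 1** — `<polygon>` closed polygon, stroke `#008000` → engrave (S370, F2663). Machine vertices: (176.257,165.464) → (263.161,199.322) → (19.390,18.425) → (176.257,165.464). Closed: final G1 returns to the first vertex.

**Shape 2** — `<path>` regular polygon, stroke `#ff00ff` → score (S457, F1927). Machine vertices: (156.723,189.504) → (212.507,254.901) → (291.942,222.056) → (285.251,136.359) → (201.681,116.241) → (156.723,189.504). Closed: final G1 returns to the first vertex.

; Generated by LaserGRBL
G21
G90
G0 X176.257 Y165.464
M4 S370
G1 X263.161 Y199.322 F2663
G1 X19.390 Y18.425
G1 X176.257 Y165.464
G0 X156.723 Y189.504
M4 S457
G1 X212.507 Y254.901 F1927
G1 X291.942 Y222.056
G1 X285.251 Y136.359
G1 X201.681 Y116.241
G1 X156.723 Y189.504
M5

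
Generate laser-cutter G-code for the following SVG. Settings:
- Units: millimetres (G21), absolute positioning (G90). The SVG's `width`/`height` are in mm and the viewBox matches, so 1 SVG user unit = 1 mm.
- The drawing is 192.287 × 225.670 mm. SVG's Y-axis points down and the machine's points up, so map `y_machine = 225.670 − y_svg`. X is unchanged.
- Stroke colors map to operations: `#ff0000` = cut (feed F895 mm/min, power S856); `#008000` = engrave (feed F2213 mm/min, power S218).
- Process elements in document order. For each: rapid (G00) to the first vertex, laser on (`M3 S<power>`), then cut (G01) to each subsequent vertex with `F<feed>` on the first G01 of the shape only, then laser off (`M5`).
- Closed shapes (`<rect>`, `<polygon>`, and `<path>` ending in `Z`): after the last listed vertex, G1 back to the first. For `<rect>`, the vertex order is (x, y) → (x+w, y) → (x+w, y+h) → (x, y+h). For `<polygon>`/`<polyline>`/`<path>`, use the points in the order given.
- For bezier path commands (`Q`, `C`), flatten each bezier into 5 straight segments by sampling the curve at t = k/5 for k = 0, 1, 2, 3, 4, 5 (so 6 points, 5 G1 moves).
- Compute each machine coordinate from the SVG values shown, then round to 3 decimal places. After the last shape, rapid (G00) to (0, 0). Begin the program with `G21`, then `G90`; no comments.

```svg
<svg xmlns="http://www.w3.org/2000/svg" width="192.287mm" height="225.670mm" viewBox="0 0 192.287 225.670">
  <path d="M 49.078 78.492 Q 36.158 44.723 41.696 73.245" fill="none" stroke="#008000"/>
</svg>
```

viewBox `0 0 192.287 225.670` with mm width/height → 1 unit = 1 mm. Flip: y_m = 225.670 − y_svg.

**Shape 1** — `<path>` quadratic bezier, stroke `#008000` → engrave (S218, F2213). Control points (SVG): P0=(49.078,78.492), P1=(36.158,44.723), P2=(41.696,73.245); sampled at t=k/5. Machine vertices: (49.078,147.178) → (44.648,158.194) → (41.695,164.227) → (40.219,165.276) → (40.219,161.342) → (41.696,152.425). Open path.

G21
G90
G00 X49.078 Y147.178
M3 S218
G01 X44.648 Y158.194 F2213
G01 X41.695 Y164.227
G01 X40.219 Y165.276
G01 X40.219 Y161.342
G01 X41.696 Y152.425
M5
G00 X0.000 Y0.000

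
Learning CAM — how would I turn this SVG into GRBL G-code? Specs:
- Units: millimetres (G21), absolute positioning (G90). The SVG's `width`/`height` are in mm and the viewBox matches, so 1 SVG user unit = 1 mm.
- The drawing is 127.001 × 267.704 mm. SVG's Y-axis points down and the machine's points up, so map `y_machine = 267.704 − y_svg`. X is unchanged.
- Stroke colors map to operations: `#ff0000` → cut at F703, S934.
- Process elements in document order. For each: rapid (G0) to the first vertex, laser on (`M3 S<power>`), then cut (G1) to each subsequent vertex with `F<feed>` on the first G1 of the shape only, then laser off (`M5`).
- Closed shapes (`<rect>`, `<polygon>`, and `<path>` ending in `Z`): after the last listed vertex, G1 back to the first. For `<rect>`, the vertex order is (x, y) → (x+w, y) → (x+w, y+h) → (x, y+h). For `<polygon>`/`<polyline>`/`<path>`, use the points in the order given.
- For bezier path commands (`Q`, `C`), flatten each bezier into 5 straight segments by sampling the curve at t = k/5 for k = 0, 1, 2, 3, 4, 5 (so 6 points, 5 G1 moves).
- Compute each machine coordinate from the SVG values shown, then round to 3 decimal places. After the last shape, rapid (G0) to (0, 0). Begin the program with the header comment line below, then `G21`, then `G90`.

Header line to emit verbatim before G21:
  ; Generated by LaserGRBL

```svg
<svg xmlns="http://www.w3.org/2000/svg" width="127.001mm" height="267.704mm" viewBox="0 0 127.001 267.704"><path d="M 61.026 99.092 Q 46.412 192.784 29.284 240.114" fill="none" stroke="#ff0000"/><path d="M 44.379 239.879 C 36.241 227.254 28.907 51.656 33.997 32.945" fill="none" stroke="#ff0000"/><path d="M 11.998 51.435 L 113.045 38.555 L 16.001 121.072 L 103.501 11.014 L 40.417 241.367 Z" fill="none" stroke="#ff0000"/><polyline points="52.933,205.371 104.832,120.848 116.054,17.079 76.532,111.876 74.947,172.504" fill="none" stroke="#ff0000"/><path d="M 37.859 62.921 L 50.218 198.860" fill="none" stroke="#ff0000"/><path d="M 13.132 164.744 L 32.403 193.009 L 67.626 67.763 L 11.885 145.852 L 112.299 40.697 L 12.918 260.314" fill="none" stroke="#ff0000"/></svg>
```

viewBox `0 0 127.001 267.704` with mm width/height → 1 unit = 1 mm. Flip: y_m = 267.704 − y_svg.

**Shape 1** — `<path>` quadratic bezier, stroke `#ff0000` → cut (S934, F703). Control points (SVG): P0=(61.026,99.092), P1=(46.412,192.784), P2=(29.284,240.114); sampled at t=k/5. Machine vertices: (61.026,168.612) → (55.080,132.990) → (48.933,101.076) → (42.584,72.872) → (36.035,48.376) → (29.284,27.590). Open path.

**Shape 2** — `<path>` cubic bezier, stroke `#ff0000` → cut (S934, F703). Control points (SVG): P0=(44.379,239.879), P1=(36.241,227.254), P2=(28.907,51.656), P3=(33.997,32.945); sampled at t=k/5. Machine vertices: (44.379,27.825) → (39.686,52.398) → (35.743,100.731) → (33.109,157.471) → (32.341,207.265) → (33.997,234.759). Open path.

**Shape 3** — `<path>` closed polygon, stroke `#ff0000` → cut (S934, F703). Machine vertices: (11.998,216.269) → (113.045,229.149) → (16.001,146.632) → (103.501,256.690) → (40.417,26.337) → (11.998,216.269). Closed: final G1 returns to the first vertex.

**Shape 4** — `<polyline>` open polyline, stroke `#ff0000` → cut (S934, F703). Machine vertices: (52.933,62.333) → (104.832,146.856) → (116.054,250.625) → (76.532,155.828) → (74.947,95.200). Open path.

**Shape 5** — `<path>` line segment, stroke `#ff0000` → cut (S934, F703). Machine vertices: (37.859,204.783) → (50.218,68.844). Open path.

**Shape 6** — `<path>` open polyline, stroke `#ff0000` → cut (S934, F703). Machine vertices: (13.132,102.960) → (32.403,74.695) → (67.626,199.941) → (11.885,121.852) → (112.299,227.007) → (12.918,7.390). Open path.

; Generated by LaserGRBL
G21
G90
G0 X61.026 Y168.612
M3 S934
G1 X55.080 Y132.990 F703
G1 X48.933 Y101.076
G1 X42.584 Y72.872
G1 X36.035 Y48.376
G1 X29.284 Y27.590
M5
G0 X44.379 Y27.825
M3 S934
G1 X39.686 Y52.398 F703
G1 X35.743 Y100.731
G1 X33.109 Y157.471
G1 X32.341 Y207.265
G1 X33.997 Y234.759
M5
G0 X11.998 Y216.269
M3 S934
G1 X113.045 Y229.149 F703
G1 X16.001 Y146.632
G1 X103.501 Y256.690
G1 X40.417 Y26.337
G1 X11.998 Y216.269
M5
G0 X52.933 Y62.333
M3 S934
G1 X104.832 Y146.856 F703
G1 X116.054 Y250.625
G1 X76.532 Y155.828
G1 X74.947 Y95.200
M5
G0 X37.859 Y204.783
M3 S934
G1 X50.218 Y68.844 F703
M5
G0 X13.132 Y102.960
M3 S934
G1 X32.403 Y74.695 F703
G1 X67.626 Y199.941
G1 X11.885 Y121.852
G1 X112.299 Y227.007
G1 X12.918 Y7.390
M5
G0 X0.000 Y0.000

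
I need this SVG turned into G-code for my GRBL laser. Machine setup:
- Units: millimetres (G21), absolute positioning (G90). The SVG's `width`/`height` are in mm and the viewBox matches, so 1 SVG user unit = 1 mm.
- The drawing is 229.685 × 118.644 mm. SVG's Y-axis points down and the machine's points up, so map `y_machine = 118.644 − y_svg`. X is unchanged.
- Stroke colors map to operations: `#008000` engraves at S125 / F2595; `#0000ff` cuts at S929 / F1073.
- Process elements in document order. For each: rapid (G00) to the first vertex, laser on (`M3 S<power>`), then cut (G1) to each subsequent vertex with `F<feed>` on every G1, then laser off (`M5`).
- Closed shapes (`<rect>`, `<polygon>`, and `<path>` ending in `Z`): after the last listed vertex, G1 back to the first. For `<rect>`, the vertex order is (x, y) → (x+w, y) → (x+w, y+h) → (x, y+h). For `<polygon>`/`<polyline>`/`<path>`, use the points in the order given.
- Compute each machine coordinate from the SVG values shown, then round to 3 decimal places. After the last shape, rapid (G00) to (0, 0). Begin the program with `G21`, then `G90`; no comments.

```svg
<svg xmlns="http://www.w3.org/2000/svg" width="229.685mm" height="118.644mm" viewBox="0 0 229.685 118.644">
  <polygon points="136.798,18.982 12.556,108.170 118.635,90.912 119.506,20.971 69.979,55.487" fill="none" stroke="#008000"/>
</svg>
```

Since the viewBox matches the mm dimensions, user units are millimetres directly. The only transform is the Y-flip y_m = 118.644 − y_svg.

Shape 1 is a closed polygon drawn with `<polygon>`. Its stroke #008000 means engrave at S125, F2595. After flipping Y the toolpath is (136.798,99.662) → (12.556,10.474) → (118.635,27.732) → (119.506,97.673) → (69.979,63.157) → (136.798,99.662), returning to the start.

G21
G90
G00 X136.798 Y99.662
M3 S125
G1 X12.556 Y10.474 F2595
G1 X118.635 Y27.732 F2595
G1 X119.506 Y97.673 F2595
G1 X69.979 Y63.157 F2595
G1 X136.798 Y99.662 F2595
M5
G00 X0.000 Y0.000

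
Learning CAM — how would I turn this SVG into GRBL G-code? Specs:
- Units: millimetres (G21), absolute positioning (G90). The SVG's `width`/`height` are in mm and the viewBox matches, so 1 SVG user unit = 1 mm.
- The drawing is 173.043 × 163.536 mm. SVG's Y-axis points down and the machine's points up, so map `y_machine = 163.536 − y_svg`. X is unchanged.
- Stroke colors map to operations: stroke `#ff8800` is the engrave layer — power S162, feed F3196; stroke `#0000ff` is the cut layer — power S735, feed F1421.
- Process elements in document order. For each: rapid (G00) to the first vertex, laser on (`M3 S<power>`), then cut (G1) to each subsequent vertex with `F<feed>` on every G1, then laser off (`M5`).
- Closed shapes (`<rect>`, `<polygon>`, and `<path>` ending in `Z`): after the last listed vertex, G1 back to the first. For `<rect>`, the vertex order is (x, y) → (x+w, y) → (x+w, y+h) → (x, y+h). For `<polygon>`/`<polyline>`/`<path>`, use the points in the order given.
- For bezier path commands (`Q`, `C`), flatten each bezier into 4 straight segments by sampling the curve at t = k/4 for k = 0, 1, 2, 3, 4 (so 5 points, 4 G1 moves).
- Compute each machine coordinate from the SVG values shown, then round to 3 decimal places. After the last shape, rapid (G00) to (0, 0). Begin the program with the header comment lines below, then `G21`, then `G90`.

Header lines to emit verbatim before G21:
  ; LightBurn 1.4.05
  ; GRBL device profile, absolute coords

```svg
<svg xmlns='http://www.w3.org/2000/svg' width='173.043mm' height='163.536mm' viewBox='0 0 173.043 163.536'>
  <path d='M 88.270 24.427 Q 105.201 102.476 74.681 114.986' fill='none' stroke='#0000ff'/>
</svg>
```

; LightBurn 1.4.05
; GRBL device profile, absolute coords
G21
G90
G00 X88.270 Y139.109
M3 S735
G1 X93.770 Y104.181 F1421
G1 X93.338 Y77.445 F1421
G1 X86.975 Y58.901 F1421
G1 X74.681 Y48.550 F1421
M5
G00 X0.000 Y0.000

viewBox `0 0 173.043 163.536` with mm width/height → 1 unit = 1 mm. Flip: y_m = 163.536 − y_svg.

**Shape 1** — `<path>` quadratic bezier, stroke `#0000ff` → cut (S735, F1421). Control points (SVG): P0=(88.270,24.427), P1=(105.201,102.476), P2=(74.681,114.986); sampled at t=k/4. Machine vertices: (88.270,139.109) → (93.770,104.181) → (93.338,77.445) → (86.975,58.901) → (74.681,48.550). Open path.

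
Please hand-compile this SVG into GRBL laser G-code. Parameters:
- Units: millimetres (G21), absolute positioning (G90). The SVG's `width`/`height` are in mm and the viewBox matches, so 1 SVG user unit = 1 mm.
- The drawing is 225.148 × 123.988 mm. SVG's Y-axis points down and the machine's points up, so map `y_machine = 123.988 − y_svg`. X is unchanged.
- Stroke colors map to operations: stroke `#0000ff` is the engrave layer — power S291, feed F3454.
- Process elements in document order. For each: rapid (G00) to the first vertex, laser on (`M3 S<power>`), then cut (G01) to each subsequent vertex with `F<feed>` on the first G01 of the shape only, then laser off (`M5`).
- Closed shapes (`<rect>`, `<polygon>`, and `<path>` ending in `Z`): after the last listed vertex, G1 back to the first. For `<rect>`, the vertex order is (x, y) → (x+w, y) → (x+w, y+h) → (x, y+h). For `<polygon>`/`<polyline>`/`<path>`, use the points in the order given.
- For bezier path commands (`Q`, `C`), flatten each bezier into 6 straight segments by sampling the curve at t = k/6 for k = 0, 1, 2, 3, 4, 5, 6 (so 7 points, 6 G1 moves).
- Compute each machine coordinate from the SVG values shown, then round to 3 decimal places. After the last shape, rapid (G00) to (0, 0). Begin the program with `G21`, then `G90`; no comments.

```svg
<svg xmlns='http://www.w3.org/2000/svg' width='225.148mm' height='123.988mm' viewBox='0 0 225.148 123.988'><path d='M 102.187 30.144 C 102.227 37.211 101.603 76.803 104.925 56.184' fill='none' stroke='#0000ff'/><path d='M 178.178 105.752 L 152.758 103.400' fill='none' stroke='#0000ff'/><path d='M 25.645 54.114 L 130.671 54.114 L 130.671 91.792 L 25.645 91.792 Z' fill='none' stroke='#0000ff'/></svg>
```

G21
G90
G00 X102.187 Y93.844
M3 S291
G01 X102.173 Y88.029 F3454
G01 X102.176 Y79.370
G01 X102.325 Y70.442
G01 X102.748 Y63.821
G01 X103.571 Y62.083
G01 X104.925 Y67.804
M5
G00 X178.178 Y18.236
M3 S291
G01 X152.758 Y20.588 F3454
M5
G00 X25.645 Y69.874
M3 S291
G01 X130.671 Y69.874 F3454
G01 X130.671 Y32.196
G01 X25.645 Y32.196
G01 X25.645 Y69.874
M5
G00 X0.000 Y0.000

Since the viewBox matches the mm dimensions, user units are millimetres directly. The only transform is the Y-flip y_m = 123.988 − y_svg.

Shape 1 is a cubic bezier drawn with `<path>`. Its stroke #0000ff means engrave at S291, F3454. After flipping Y the toolpath is (102.187,93.844) → (102.173,88.029) → (102.176,79.370) → (102.325,70.442) → (102.748,63.821) → (103.571,62.083) → (104.925,67.804).

Shape 2 is a line segment drawn with `<path>`. Its stroke #0000ff means engrave at S291, F3454. After flipping Y the toolpath is (178.178,18.236) → (152.758,20.588).

Shape 3 is a rectangle drawn with `<path>`. Its stroke #0000ff means engrave at S291, F3454. After flipping Y the toolpath is (25.645,69.874) → (130.671,69.874) → (130.671,32.196) → (25.645,32.196) → (25.645,69.874), returning to the start.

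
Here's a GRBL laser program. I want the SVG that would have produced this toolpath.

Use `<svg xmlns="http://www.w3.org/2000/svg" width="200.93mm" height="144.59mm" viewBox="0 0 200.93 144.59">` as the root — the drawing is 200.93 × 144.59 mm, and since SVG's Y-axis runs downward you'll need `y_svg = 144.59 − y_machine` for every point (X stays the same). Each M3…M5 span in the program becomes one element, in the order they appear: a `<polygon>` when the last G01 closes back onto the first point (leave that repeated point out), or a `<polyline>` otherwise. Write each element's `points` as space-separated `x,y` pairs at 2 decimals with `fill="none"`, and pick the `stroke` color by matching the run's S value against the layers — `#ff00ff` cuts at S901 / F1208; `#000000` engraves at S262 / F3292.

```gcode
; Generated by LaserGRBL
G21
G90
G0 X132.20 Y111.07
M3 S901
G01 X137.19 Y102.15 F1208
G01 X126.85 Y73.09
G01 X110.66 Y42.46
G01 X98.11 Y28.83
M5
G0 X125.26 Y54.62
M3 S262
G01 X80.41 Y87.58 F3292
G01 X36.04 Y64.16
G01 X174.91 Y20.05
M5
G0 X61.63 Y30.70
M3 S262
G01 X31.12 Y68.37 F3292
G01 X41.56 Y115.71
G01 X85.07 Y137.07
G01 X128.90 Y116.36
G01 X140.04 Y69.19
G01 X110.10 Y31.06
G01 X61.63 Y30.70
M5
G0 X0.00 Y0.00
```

Each laser-on run becomes one SVG element. Flip Y back into SVG space with y_svg = 144.59 − y_machine.

Run 1: power S901 maps to stroke `#ff00ff` (cut). The run is open, so emit a `<polyline>` with points (Y-flipped): 132.20,33.52 137.19,42.44 126.85,71.50 110.66,102.13 98.11,115.76.

Run 2: the run's S262 means `#000000` (engrave). The run is open, so emit a `<polyline>` with points (Y-flipped): 125.26,89.97 80.41,57.01 36.04,80.43 174.91,124.54.

Run 3: S262 ⇒ engrave layer `#000000`. The run returns to its start, so emit a `<polygon>` with points (Y-flipped): 61.63,113.89 31.12,76.22 41.56,28.88 85.07,7.52 128.90,28.23 140.04,75.40 110.10,113.53.

<svg xmlns="http://www.w3.org/2000/svg" width="200.93mm" height="144.59mm" viewBox="0 0 200.93 144.59">
  <polyline points="132.20,33.52 137.19,42.44 126.85,71.50 110.66,102.13 98.11,115.76" fill="none" stroke="#ff00ff"/>
  <polyline points="125.26,89.97 80.41,57.01 36.04,80.43 174.91,124.54" fill="none" stroke="#000000"/>
  <polygon points="61.63,113.89 31.12,76.22 41.56,28.88 85.07,7.52 128.90,28.23 140.04,75.40 110.10,113.53" fill="none" stroke="#000000"/>
</svg>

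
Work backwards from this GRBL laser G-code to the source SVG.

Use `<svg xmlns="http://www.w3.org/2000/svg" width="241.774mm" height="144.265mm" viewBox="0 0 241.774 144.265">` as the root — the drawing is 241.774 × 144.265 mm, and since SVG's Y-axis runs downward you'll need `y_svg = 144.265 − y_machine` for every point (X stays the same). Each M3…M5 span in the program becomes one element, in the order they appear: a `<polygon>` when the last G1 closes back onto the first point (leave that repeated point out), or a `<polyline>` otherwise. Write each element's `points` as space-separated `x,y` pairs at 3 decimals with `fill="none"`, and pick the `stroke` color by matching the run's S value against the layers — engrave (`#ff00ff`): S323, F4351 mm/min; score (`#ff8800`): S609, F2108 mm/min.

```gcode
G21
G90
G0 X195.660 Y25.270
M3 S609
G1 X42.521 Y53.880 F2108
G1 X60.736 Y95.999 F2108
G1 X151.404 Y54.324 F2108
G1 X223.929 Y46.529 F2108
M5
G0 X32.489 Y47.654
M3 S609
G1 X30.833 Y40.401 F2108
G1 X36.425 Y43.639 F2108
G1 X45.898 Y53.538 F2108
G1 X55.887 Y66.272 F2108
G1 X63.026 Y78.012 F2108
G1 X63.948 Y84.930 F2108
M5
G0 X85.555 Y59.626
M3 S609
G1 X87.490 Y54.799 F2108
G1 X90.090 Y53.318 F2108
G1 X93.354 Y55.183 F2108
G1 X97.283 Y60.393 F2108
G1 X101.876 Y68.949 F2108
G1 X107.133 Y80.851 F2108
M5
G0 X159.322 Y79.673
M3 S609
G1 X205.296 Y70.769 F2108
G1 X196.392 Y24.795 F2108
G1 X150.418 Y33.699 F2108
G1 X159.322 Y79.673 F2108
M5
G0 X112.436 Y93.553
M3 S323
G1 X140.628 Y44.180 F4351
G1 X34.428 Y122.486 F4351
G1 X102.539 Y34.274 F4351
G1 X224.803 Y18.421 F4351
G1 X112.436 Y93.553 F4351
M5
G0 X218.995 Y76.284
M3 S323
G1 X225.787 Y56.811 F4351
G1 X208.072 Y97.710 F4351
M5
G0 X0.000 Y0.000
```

<svg xmlns="http://www.w3.org/2000/svg" width="241.774mm" height="144.265mm" viewBox="0 0 241.774 144.265">
  <polyline points="195.660,118.995 42.521,90.385 60.736,48.266 151.404,89.941 223.929,97.736" fill="none" stroke="#ff8800"/>
  <polyline points="32.489,96.611 30.833,103.864 36.425,100.626 45.898,90.727 55.887,77.993 63.026,66.253 63.948,59.335" fill="none" stroke="#ff8800"/>
  <polyline points="85.555,84.639 87.490,89.466 90.090,90.947 93.354,89.082 97.283,83.872 101.876,75.316 107.133,63.414" fill="none" stroke="#ff8800"/>
  <polygon points="159.322,64.592 205.296,73.496 196.392,119.470 150.418,110.566" fill="none" stroke="#ff8800"/>
  <polygon points="112.436,50.712 140.628,100.085 34.428,21.779 102.539,109.991 224.803,125.844" fill="none" stroke="#ff00ff"/>
  <polyline points="218.995,67.981 225.787,87.454 208.072,46.555" fill="none" stroke="#ff00ff"/>
</svg>

y_svg = 144.265 − y_m.

[1] S609→`#ff8800` (score); open run; points: 195.660,118.995 42.521,90.385 60.736,48.266 151.404,89.941 223.929,97.736

[2] S609→`#ff8800` (score); open run; points: 32.489,96.611 30.833,103.864 36.425,100.626 45.898,90.727 55.887,77.993 63.026,66.253 63.948,59.335

[3] S609→`#ff8800` (score); open run; points: 85.555,84.639 87.490,89.466 90.090,90.947 93.354,89.082 97.283,83.872 101.876,75.316 107.133,63.414

[4] S609→`#ff8800` (score); closed run; points: 159.322,64.592 205.296,73.496 196.392,119.470 150.418,110.566

[5] S323→`#ff00ff` (engrave); closed run; points: 112.436,50.712 140.628,100.085 34.428,21.779 102.539,109.991 224.803,125.844

[6] S323→`#ff00ff` (engrave); open run; points: 218.995,67.981 225.787,87.454 208.072,46.555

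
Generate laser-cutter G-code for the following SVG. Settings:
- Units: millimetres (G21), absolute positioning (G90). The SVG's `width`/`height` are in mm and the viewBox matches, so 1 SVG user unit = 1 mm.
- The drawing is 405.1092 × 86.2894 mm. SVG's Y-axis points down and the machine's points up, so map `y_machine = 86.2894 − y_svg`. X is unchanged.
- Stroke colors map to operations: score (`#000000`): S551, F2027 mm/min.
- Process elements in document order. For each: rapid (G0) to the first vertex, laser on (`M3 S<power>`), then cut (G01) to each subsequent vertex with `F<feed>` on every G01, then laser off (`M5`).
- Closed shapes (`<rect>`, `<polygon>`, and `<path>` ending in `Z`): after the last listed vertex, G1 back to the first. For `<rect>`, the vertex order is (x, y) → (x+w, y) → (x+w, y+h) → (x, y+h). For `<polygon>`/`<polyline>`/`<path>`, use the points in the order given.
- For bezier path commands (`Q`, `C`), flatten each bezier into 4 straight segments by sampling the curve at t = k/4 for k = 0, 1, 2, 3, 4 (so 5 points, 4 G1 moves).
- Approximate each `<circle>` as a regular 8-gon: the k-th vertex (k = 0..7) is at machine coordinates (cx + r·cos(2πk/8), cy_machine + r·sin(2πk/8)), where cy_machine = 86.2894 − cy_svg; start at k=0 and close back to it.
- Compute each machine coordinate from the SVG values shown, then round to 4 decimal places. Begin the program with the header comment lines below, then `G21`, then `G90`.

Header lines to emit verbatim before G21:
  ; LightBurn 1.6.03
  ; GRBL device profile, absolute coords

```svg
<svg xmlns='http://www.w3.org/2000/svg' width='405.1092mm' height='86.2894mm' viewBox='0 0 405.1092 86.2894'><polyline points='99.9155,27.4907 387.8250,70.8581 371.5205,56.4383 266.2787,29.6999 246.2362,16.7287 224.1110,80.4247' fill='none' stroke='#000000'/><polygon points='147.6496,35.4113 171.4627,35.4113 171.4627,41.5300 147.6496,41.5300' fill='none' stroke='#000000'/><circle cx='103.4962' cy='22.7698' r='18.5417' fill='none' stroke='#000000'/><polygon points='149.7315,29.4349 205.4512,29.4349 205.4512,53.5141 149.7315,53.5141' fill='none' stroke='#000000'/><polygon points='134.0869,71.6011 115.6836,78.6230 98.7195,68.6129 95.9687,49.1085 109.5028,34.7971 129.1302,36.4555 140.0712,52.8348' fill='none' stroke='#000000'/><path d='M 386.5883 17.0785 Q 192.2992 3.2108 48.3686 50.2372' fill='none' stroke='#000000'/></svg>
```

1 u = 1 mm; y_m = 86.2894 − y.

[1] `<polyline>` open polyline, #000000→score S551 F2027: (99.9155,58.7987) → (387.8250,15.4313) → (371.5205,29.8511) → (266.2787,56.5895) → (246.2362,69.5607) → (224.1110,5.8647)

[2] `<polygon>` rectangle, #000000→score S551 F2027: (147.6496,50.8781) → (171.4627,50.8781) → (171.4627,44.7594) → (147.6496,44.7594) → (147.6496,50.8781) (closed)

[3] `<circle>` circle, #000000→score S551 F2027: (122.0379,63.5196) → (116.6072,76.6306) → (103.4962,82.0613) → (90.3852,76.6306) → (84.9545,63.5196) → (90.3852,50.4086) → (103.4962,44.9779) → (116.6072,50.4086) → (122.0379,63.5196) (closed)

[4] `<polygon>` rectangle, #000000→score S551 F2027: (149.7315,56.8545) → (205.4512,56.8545) → (205.4512,32.7753) → (149.7315,32.7753) → (149.7315,56.8545) (closed)

[5] `<polygon>` regular polygon, #000000→score S551 F2027: (134.0869,14.6883) → (115.6836,7.6664) → (98.7195,17.6765) → (95.9687,37.1809) → (109.5028,51.4923) → (129.1302,49.8339) → (140.0712,33.4546) → (134.0869,14.6883) (closed)

[6] `<path>` quadratic bezier, #000000→score S551 F2027: (386.5883,69.2109) → (292.5912,72.3389) → (204.8888,67.8551) → (123.4813,55.7595) → (48.3686,36.0522)

; LightBurn 1.6.03
; GRBL device profile, absolute coords
G21
G90
G0 X99.9155 Y58.7987
M3 S551
G01 X387.8250 Y15.4313 F2027
G01 X371.5205 Y29.8511 F2027
G01 X266.2787 Y56.5895 F2027
G01 X246.2362 Y69.5607 F2027
G01 X224.1110 Y5.8647 F2027
M5
G0 X147.6496 Y50.8781
M3 S551
G01 X171.4627 Y50.8781 F2027
G01 X171.4627 Y44.7594 F2027
G01 X147.6496 Y44.7594 F2027
G01 X147.6496 Y50.8781 F2027
M5
G0 X122.0379 Y63.5196
M3 S551
G01 X116.6072 Y76.6306 F2027
G01 X103.4962 Y82.0613 F2027
G01 X90.3852 Y76.6306 F2027
G01 X84.9545 Y63.5196 F2027
G01 X90.3852 Y50.4086 F2027
G01 X103.4962 Y44.9779 F2027
G01 X116.6072 Y50.4086 F2027
G01 X122.0379 Y63.5196 F2027
M5
G0 X149.7315 Y56.8545
M3 S551
G01 X205.4512 Y56.8545 F2027
G01 X205.4512 Y32.7753 F2027
G01 X149.7315 Y32.7753 F2027
G01 X149.7315 Y56.8545 F2027
M5
G0 X134.0869 Y14.6883
M3 S551
G01 X115.6836 Y7.6664 F2027
G01 X98.7195 Y17.6765 F2027
G01 X95.9687 Y37.1809 F2027
G01 X109.5028 Y51.4923 F2027
G01 X129.1302 Y49.8339 F2027
G01 X140.0712 Y33.4546 F2027
G01 X134.0869 Y14.6883 F2027
M5
G0 X386.5883 Y69.2109
M3 S551
G01 X292.5912 Y72.3389 F2027
G01 X204.8888 Y67.8551 F2027
G01 X123.4813 Y55.7595 F2027
G01 X48.3686 Y36.0522 F2027
M5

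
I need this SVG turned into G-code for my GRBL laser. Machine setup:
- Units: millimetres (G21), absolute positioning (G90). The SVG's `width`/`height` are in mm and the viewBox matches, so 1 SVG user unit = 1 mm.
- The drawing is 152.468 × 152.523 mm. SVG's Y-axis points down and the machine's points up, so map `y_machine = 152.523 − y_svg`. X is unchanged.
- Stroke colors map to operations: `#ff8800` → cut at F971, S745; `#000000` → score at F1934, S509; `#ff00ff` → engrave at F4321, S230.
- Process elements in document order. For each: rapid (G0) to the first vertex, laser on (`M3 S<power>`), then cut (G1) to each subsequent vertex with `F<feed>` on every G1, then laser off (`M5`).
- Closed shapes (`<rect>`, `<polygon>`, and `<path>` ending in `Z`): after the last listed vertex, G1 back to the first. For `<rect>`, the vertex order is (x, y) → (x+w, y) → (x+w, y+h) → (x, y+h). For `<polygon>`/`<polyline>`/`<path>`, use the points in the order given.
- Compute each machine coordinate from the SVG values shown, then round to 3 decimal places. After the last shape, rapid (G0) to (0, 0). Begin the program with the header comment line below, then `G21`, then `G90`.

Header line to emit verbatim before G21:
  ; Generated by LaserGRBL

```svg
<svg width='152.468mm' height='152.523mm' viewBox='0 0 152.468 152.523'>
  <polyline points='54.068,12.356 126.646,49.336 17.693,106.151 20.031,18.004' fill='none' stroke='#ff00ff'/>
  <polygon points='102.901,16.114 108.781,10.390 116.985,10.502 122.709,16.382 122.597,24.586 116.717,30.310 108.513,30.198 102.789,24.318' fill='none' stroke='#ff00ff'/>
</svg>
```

; Generated by LaserGRBL
G21
G90
G0 X54.068 Y140.167
M3 S230
G1 X126.646 Y103.187 F4321
G1 X17.693 Y46.372 F4321
G1 X20.031 Y134.519 F4321
M5
G0 X102.901 Y136.409
M3 S230
G1 X108.781 Y142.133 F4321
G1 X116.985 Y142.021 F4321
G1 X122.709 Y136.141 F4321
G1 X122.597 Y127.937 F4321
G1 X116.717 Y122.213 F4321
G1 X108.513 Y122.325 F4321
G1 X102.789 Y128.205 F4321
G1 X102.901 Y136.409 F4321
M5
G0 X0.000 Y0.000

viewBox `0 0 152.468 152.523` with mm width/height → 1 unit = 1 mm. Flip: y_m = 152.523 − y_svg.

**Shape 1** — `<polyline>` open polyline, stroke `#ff00ff` → engrave (S230, F4321). Machine vertices: (54.068,140.167) → (126.646,103.187) → (17.693,46.372) → (20.031,134.519). Open path.

**Shape 2** — `<polygon>` regular polygon, stroke `#ff00ff` → engrave (S230, F4321). Machine vertices: (102.901,136.409) → (108.781,142.133) → (116.985,142.021) → (122.709,136.141) → (122.597,127.937) → (116.717,122.213) → (108.513,122.325) → (102.789,128.205) → (102.901,136.409). Closed: final G1 returns to the first vertex.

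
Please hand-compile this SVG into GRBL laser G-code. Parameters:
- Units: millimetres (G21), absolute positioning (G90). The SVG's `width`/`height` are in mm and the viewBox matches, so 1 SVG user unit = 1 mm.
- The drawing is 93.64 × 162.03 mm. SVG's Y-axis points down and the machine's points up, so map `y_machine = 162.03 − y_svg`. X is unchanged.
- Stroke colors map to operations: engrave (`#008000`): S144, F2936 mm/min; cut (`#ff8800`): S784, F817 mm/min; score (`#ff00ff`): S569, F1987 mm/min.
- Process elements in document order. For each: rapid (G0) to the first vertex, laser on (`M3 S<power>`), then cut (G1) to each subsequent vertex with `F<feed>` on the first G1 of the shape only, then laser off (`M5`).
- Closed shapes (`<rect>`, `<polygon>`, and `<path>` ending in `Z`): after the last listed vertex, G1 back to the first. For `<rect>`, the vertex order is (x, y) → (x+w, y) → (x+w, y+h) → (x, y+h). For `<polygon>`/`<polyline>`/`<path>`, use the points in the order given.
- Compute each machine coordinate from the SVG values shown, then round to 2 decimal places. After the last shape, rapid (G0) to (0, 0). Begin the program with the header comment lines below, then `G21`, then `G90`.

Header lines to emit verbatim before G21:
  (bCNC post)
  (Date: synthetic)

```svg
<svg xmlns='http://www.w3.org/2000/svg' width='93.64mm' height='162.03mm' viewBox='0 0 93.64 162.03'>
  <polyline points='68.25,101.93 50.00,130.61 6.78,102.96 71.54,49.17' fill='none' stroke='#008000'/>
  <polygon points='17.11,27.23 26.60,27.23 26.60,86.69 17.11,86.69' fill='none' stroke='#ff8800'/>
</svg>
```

(bCNC post)
(Date: synthetic)
G21
G90
G0 X68.25 Y60.10
M3 S144
G1 X50.00 Y31.42 F2936
G1 X6.78 Y59.07
G1 X71.54 Y112.86
M5
G0 X17.11 Y134.80
M3 S784
G1 X26.60 Y134.80 F817
G1 X26.60 Y75.34
G1 X17.11 Y75.34
G1 X17.11 Y134.80
M5
G0 X0.00 Y0.00

viewBox `0 0 93.64 162.03` with mm width/height → 1 unit = 1 mm. Flip: y_m = 162.03 − y_svg.

**Shape 1** — `<polyline>` open polyline, stroke `#008000` → engrave (S144, F2936). Machine vertices: (68.25,60.10) → (50.00,31.42) → (6.78,59.07) → (71.54,112.86). Open path.

**Shape 2** — `<polygon>` rectangle, stroke `#ff8800` → cut (S784, F817). Machine vertices: (17.11,134.80) → (26.60,134.80) → (26.60,75.34) → (17.11,75.34) → (17.11,134.80). Closed: final G1 returns to the first vertex.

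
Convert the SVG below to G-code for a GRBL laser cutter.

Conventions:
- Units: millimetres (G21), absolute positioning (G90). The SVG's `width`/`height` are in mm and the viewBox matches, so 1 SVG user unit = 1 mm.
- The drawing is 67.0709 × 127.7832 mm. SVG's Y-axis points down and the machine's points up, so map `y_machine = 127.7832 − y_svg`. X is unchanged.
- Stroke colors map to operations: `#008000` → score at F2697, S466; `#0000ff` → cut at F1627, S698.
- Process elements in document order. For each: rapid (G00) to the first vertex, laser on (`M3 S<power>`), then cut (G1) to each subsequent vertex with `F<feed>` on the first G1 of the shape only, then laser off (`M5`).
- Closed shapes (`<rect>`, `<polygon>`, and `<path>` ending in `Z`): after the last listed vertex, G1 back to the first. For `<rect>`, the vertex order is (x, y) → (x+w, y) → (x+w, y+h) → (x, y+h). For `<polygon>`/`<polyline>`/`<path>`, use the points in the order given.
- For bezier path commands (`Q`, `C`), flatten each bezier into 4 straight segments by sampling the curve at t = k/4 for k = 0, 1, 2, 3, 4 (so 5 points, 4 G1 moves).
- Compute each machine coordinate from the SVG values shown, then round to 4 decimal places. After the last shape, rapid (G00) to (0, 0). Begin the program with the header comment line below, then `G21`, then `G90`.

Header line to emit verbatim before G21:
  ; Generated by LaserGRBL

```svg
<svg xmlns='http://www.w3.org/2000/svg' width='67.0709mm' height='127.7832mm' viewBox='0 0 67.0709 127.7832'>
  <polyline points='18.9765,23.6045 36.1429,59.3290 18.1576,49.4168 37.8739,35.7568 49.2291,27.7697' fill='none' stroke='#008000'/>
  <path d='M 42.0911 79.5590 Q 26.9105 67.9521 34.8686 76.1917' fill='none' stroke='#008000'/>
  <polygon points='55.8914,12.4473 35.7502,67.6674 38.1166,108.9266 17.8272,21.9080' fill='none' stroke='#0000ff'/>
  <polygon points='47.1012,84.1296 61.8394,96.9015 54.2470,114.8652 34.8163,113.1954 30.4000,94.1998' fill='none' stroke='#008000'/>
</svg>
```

; Generated by LaserGRBL
G21
G90
G00 X18.9765 Y104.1787
M3 S466
G1 X36.1429 Y68.4542 F2697
G1 X18.1576 Y78.3664
G1 X37.8739 Y92.0264
G1 X49.2291 Y100.0135
M5
G00 X42.0911 Y48.2242
M3 S466
G1 X35.9470 Y52.7872 F2697
G1 X32.6952 Y54.8695
G1 X32.3357 Y54.4709
G1 X34.8686 Y51.5915
M5
G00 X55.8914 Y115.3359
M3 S698
G1 X35.7502 Y60.1158 F1627
G1 X38.1166 Y18.8566
G1 X17.8272 Y105.8752
G1 X55.8914 Y115.3359
M5
G00 X47.1012 Y43.6536
M3 S466
G1 X61.8394 Y30.8817 F2697
G1 X54.2470 Y12.9180
G1 X34.8163 Y14.5878
G1 X30.4000 Y33.5834
G1 X47.1012 Y43.6536
M5
G00 X0.0000 Y0.0000

1 u = 1 mm; y_m = 127.7832 − y.

[1] `<polyline>` open polyline, #008000→score S466 F2697: (18.9765,104.1787) → (36.1429,68.4542) → (18.1576,78.3664) → (37.8739,92.0264) → (49.2291,100.0135)

[2] `<path>` quadratic bezier, #008000→score S466 F2697: (42.0911,48.2242) → (35.9470,52.7872) → (32.6952,54.8695) → (32.3357,54.4709) → (34.8686,51.5915)

[3] `<polygon>` closed polygon, #0000ff→cut S698 F1627: (55.8914,115.3359) → (35.7502,60.1158) → (38.1166,18.8566) → (17.8272,105.8752) → (55.8914,115.3359) (closed)

[4] `<polygon>` regular polygon, #008000→score S466 F2697: (47.1012,43.6536) → (61.8394,30.8817) → (54.2470,12.9180) → (34.8163,14.5878) → (30.4000,33.5834) → (47.1012,43.6536) (closed)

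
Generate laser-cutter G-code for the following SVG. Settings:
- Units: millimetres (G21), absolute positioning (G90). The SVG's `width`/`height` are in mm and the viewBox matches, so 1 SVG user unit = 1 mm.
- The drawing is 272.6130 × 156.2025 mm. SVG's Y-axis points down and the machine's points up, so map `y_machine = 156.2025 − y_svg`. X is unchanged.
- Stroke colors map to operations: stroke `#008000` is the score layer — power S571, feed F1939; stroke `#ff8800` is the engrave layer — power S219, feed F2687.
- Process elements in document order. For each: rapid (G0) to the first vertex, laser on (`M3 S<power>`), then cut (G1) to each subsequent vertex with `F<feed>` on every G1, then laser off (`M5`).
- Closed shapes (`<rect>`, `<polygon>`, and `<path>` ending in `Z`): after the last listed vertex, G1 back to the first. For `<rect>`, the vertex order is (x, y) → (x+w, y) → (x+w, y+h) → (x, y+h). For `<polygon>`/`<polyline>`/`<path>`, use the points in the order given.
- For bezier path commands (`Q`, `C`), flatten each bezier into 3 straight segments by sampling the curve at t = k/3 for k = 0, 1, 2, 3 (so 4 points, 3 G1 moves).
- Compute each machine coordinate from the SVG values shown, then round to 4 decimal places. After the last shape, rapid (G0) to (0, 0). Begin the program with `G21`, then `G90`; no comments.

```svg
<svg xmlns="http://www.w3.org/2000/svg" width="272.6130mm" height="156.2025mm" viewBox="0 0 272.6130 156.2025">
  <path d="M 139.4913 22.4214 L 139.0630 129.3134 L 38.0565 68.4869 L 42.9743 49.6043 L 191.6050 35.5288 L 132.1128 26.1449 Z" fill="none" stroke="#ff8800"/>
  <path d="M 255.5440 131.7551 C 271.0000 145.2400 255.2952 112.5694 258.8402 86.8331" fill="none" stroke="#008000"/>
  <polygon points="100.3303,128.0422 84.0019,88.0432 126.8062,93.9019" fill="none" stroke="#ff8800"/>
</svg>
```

G21
G90
G0 X139.4913 Y133.7811
M3 S219
G1 X139.0630 Y26.8891 F2687
G1 X38.0565 Y87.7156 F2687
G1 X42.9743 Y106.5982 F2687
G1 X191.6050 Y120.6737 F2687
G1 X132.1128 Y130.0576 F2687
G1 X139.4913 Y133.7811 F2687
M5
G0 X255.5440 Y24.4474
M3 S571
G1 X262.4801 Y24.3814 F1939
G1 X259.8447 Y43.2880 F1939
G1 X258.8402 Y69.3694 F1939
M5
G0 X100.3303 Y28.1603
M3 S219
G1 X84.0019 Y68.1593 F2687
G1 X126.8062 Y62.3006 F2687
G1 X100.3303 Y28.1603 F2687
M5
G0 X0.0000 Y0.0000

viewBox `0 0 272.6130 156.2025` with mm width/height → 1 unit = 1 mm. Flip: y_m = 156.2025 − y_svg.

**Shape 1** — `<path>` closed polygon, stroke `#ff8800` → engrave (S219, F2687). Machine vertices: (139.4913,133.7811) → (139.0630,26.8891) → (38.0565,87.7156) → (42.9743,106.5982) → (191.6050,120.6737) → (132.1128,130.0576) → (139.4913,133.7811). Closed: final G1 returns to the first vertex.

**Shape 2** — `<path>` cubic bezier, stroke `#008000` → score (S571, F1939). Control points (SVG): P0=(255.5440,131.7551), P1=(271.0000,145.2400), P2=(255.2952,112.5694), P3=(258.8402,86.8331); sampled at t=k/3. Machine vertices: (255.5440,24.4474) → (262.4801,24.3814) → (259.8447,43.2880) → (258.8402,69.3694). Open path.

**Shape 3** — `<polygon>` regular polygon, stroke `#ff8800` → engrave (S219, F2687). Machine vertices: (100.3303,28.1603) → (84.0019,68.1593) → (126.8062,62.3006) → (100.3303,28.1603). Closed: final G1 returns to the first vertex.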